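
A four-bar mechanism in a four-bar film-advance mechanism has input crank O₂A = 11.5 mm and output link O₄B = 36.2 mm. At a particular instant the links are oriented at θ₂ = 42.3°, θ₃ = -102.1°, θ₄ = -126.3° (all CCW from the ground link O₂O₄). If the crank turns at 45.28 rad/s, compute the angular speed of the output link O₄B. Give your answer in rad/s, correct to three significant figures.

ω₂ = 45.28 rad/s
Differentiating the loop-closure r₂e^{iθ₂}+r₃e^{iθ₃}=r₁+r₄e^{iθ₄} gives r₂ω₂e^{iθ₂}+r₃ω₃e^{iθ₃}=r₄ω₄e^{iθ₄}.
Eliminating the other unknown: ω₄ = r₂ω₂ sin(θ₂−θ₃) / [r₄ sin(θ₄−θ₃)].
Numerator sine = +0.58212; denominator sine = -0.40992.
Result = 0.0115·45.28·(+0.58212) / (0.0362·(-0.40992)) = -20.427 rad/s; magnitude 20.427 rad/s.

20.4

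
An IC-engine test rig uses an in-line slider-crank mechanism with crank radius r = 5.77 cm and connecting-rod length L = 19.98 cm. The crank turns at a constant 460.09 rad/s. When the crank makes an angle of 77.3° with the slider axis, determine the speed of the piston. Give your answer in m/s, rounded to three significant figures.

27.6

ω = 460.1 rad/s
For an in-line slider-crank, x = r cosθ + √(L² − r² sin²θ), so v = −rω sinθ·[1 + r cosθ/√(L² − r² sin²θ)].
With r = 0.0577 m, L = 0.1998 m, θ = 77.3°: √(L² − r² sin²θ) = 0.19171 m.
v = −0.0577·460.1·0.97553·[1 + 0.0577·0.21985/0.19171] = -27.611 m/s.
|v| = 27.611 m/s.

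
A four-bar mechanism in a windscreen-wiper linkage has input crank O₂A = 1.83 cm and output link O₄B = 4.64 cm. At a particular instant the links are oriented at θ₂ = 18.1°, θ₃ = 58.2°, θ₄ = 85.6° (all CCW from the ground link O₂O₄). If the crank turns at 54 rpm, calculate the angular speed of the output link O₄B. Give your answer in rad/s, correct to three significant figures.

ω₂ = 5.655 rad/s (from 54 rpm).
Differentiating the loop-closure r₂e^{iθ₂}+r₃e^{iθ₃}=r₁+r₄e^{iθ₄} gives r₂ω₂e^{iθ₂}+r₃ω₃e^{iθ₃}=r₄ω₄e^{iθ₄}.
Eliminating the other unknown: ω₄ = r₂ω₂ sin(θ₂−θ₃) / [r₄ sin(θ₄−θ₃)].
Numerator sine = -0.64412; denominator sine = +0.46020.
Result = 0.0183·5.655·(-0.64412) / (0.0464·(+0.46020)) = -3.1216 rad/s; magnitude 3.1216 rad/s.

3.12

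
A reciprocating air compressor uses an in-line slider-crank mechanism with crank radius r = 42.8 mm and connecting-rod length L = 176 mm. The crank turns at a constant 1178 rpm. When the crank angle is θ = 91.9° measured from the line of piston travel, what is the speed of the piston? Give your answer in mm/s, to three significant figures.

5230

ω = 2π·1178/60 = 123.4 rad/s
For an in-line slider-crank, x = r cosθ + √(L² − r² sin²θ), so v = −rω sinθ·[1 + r cosθ/√(L² − r² sin²θ)].
With r = 0.0428 m, L = 0.176 m, θ = 91.9°: √(L² − r² sin²θ) = 0.17072 m.
v = −0.0428·123.4·0.99945·[1 + 0.0428·-0.03316/0.17072] = -5.233 m/s.
|v| = 5.233 m/s = 5233 mm/s.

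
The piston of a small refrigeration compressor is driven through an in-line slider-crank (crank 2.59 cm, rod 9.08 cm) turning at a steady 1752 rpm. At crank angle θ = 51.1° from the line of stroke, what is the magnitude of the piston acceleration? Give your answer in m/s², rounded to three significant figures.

499

ω = 2π·1752/60 = 183.5 rad/s
x(θ) = r cosθ + √(L² − r² sin²θ); with ω constant, a = ω²·d²x/dθ².
d²x/dθ² = −r cosθ − r²(cos2θ)/√u − r⁴ sin²2θ/(4u^{3/2}),  u = L² − r² sin²θ = 0.00783836 m².
Substituting r = 0.0259 m, L = 0.0908 m, θ = 51.1°: d²x/dθ² = -0.014818 m.
a = ω²·d²x/dθ² = (183.5)²·(-0.014818) = -498.78 m/s²;  |a| = 498.78 m/s².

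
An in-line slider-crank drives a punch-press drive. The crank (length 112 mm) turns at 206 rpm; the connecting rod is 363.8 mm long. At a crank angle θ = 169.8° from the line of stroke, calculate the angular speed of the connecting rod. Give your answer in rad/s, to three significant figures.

6.55

ω = 21.57 rad/s (converted from 206 rpm).
The rod makes angle φ with the slider axis where L sinφ = r sinθ; differentiating, L cosφ·φ̇ = r ω cosθ.
L cosφ = √(L² − r² sin²θ) = 0.36326 m.
|ω_rod| = r ω |cosθ| / √(L² − r² sin²θ) = 0.112·21.57·0.98420/0.36326 = 6.546 rad/s.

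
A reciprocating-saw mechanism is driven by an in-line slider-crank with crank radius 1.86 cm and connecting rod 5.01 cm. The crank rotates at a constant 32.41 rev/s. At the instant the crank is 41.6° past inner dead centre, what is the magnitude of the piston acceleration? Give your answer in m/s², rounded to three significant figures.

622

ω = 2π·32.4 = 203.6 rad/s
x(θ) = r cosθ + √(L² − r² sin²θ); with ω constant, a = ω²·d²x/dθ².
d²x/dθ² = −r cosθ − r²(cos2θ)/√u − r⁴ sin²2θ/(4u^{3/2}),  u = L² − r² sin²θ = 0.00235751 m².
Substituting r = 0.0186 m, L = 0.0501 m, θ = 41.6°: d²x/dθ² = -0.01501 m.
a = ω²·d²x/dθ² = (203.6)²·(-0.01501) = -622.46 m/s²;  |a| = 622.46 m/s².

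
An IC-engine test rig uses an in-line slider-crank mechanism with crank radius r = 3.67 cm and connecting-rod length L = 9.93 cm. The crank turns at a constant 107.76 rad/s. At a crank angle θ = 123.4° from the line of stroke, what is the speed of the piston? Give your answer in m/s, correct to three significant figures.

ω = 107.8 rad/s
For an in-line slider-crank, x = r cosθ + √(L² − r² sin²θ), so v = −rω sinθ·[1 + r cosθ/√(L² − r² sin²θ)].
With r = 0.0367 m, L = 0.0993 m, θ = 123.4°: √(L² − r² sin²θ) = 0.094455 m.
v = −0.0367·107.8·0.83485·[1 + 0.0367·-0.55048/0.094455] = -2.5955 m/s.
|v| = 2.5955 m/s.

2.60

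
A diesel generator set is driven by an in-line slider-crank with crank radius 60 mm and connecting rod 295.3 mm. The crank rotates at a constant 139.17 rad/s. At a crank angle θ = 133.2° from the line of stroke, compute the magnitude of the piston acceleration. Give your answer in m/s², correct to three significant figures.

808

ω = 139.2 rad/s
x(θ) = r cosθ + √(L² − r² sin²θ); with ω constant, a = ω²·d²x/dθ².
d²x/dθ² = −r cosθ − r²(cos2θ)/√u − r⁴ sin²2θ/(4u^{3/2}),  u = L² − r² sin²θ = 0.0852891 m².
Substituting r = 0.06 m, L = 0.2953 m, θ = 133.2°: d²x/dθ² = +0.041717 m.
a = ω²·d²x/dθ² = (139.2)²·(+0.041717) = +807.99 m/s²;  |a| = 807.99 m/s².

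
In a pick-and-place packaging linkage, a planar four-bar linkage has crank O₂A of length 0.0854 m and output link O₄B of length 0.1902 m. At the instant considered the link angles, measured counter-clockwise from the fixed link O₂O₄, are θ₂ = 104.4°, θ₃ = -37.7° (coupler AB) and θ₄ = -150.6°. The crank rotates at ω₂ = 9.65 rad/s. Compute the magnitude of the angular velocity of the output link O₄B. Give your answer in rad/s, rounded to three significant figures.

2.89

ω₂ = 9.65 rad/s
Differentiating the loop-closure r₂e^{iθ₂}+r₃e^{iθ₃}=r₁+r₄e^{iθ₄} gives r₂ω₂e^{iθ₂}+r₃ω₃e^{iθ₃}=r₄ω₄e^{iθ₄}.
Eliminating the other unknown: ω₄ = r₂ω₂ sin(θ₂−θ₃) / [r₄ sin(θ₄−θ₃)].
Numerator sine = +0.61429; denominator sine = -0.92119.
Result = 0.0854·9.65·(+0.61429) / (0.1902·(-0.92119)) = -2.8893 rad/s; magnitude 2.8893 rad/s.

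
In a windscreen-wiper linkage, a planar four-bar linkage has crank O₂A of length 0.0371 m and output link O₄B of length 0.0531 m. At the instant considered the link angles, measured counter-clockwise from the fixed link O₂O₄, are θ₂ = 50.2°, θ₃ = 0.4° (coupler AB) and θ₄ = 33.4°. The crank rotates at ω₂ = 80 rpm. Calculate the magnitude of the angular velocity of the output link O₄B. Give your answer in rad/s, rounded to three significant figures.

8.21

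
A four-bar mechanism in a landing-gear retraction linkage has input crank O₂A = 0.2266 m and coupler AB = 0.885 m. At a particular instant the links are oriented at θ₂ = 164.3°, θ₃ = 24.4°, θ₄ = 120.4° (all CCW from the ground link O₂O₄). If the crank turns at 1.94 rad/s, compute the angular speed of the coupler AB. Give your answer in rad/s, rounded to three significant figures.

0.346

ω₂ = 1.94 rad/s
Differentiating the loop-closure r₂e^{iθ₂}+r₃e^{iθ₃}=r₁+r₄e^{iθ₄} gives r₂ω₂e^{iθ₂}+r₃ω₃e^{iθ₃}=r₄ω₄e^{iθ₄}.
Eliminating the other unknown: ω₃ = r₂ω₂ sin(θ₄−θ₂) / [r₃ sin(θ₃−θ₄)].
Numerator sine = -0.69340; denominator sine = -0.99452.
Result = 0.2266·1.94·(-0.69340) / (0.885·(-0.99452)) = +0.34633 rad/s; magnitude 0.34633 rad/s.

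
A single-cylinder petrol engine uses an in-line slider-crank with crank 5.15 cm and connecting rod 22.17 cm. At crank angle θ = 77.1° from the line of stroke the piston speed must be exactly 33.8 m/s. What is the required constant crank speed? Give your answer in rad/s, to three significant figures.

For an in-line slider-crank, |v_piston| = rω|sinθ|·[1 + r cosθ/√(L² − r² sin²θ)].
With r = 0.0515 m, L = 0.2217 m, θ = 77.1°: the bracketed kinematic factor |dx/dθ| = 0.052873 m.
ω = v/|dx/dθ| = 33.8/0.052873 = 639.27 rad/s.

639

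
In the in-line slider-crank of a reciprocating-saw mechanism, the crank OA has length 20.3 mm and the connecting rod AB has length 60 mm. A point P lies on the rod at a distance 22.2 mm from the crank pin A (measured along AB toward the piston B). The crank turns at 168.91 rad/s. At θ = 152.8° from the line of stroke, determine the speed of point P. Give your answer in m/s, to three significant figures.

2.37

ω = 168.9 rad/s.  Crank-pin speed |V_A| = rω = 3.4289 m/s, perpendicular to OA.
Rod angle: sinφ = −(r/L) sinθ ⇒ φ = -8.897°; ω_rod = −rω cosθ/√(L²−r²sin²θ) = +51.447 rad/s.
V_P = V_A + ω_rod × AP, with AP = 0.0222 m along the rod.
Components: V_Px = −rω sinθ − a·ω_rod·sinφ = -1.3907 m/s;  V_Py = rω cosθ + a·ω_rod·cosφ = -1.9213 m/s.
|V_P| = √(V_Px² + V_Py²) = 2.3718 m/s.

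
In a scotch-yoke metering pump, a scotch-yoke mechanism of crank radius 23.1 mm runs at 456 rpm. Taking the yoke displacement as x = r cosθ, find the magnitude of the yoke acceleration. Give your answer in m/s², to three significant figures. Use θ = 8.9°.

52.0

ω = 47.75 rad/s (from 456 rpm).
x = r cosθ ⇒ ẍ = −rω² cosθ (ω constant).
|a| = rω²|cosθ| = 0.0231·(47.75)²·|cos 8.9°| = 52.04 m/s².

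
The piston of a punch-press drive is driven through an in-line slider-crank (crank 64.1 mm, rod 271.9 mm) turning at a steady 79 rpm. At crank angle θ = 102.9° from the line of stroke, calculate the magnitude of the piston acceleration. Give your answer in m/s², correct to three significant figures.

1.93

ω = 2π·79/60 = 8.273 rad/s
x(θ) = r cosθ + √(L² − r² sin²θ); with ω constant, a = ω²·d²x/dθ².
d²x/dθ² = −r cosθ − r²(cos2θ)/√u − r⁴ sin²2θ/(4u^{3/2}),  u = L² − r² sin²θ = 0.0700256 m².
Substituting r = 0.0641 m, L = 0.2719 m, θ = 102.9°: d²x/dθ² = +0.028246 m.
a = ω²·d²x/dθ² = (8.273)²·(+0.028246) = +1.9332 m/s²;  |a| = 1.9332 m/s².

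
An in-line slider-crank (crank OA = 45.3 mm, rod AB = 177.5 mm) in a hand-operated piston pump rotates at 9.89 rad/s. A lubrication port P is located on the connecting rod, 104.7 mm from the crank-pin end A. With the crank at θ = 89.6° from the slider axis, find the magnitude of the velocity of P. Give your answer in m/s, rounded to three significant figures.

ω = 9.89 rad/s.  Crank-pin speed |V_A| = rω = 0.44802 m/s, perpendicular to OA.
Rod angle: sinφ = −(r/L) sinθ ⇒ φ = -14.786°; ω_rod = −rω cosθ/√(L²−r²sin²θ) = -0.018224 rad/s.
V_P = V_A + ω_rod × AP, with AP = 0.1047 m along the rod.
Components: V_Px = −rω sinθ − a·ω_rod·sinφ = -0.44849 m/s;  V_Py = rω cosθ + a·ω_rod·cosφ = +0.0012828 m/s.
|V_P| = √(V_Px² + V_Py²) = 0.44849 m/s.

0.448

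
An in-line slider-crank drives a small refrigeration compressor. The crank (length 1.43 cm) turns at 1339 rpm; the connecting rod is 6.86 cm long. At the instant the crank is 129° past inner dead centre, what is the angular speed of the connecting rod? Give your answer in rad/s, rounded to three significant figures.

18.6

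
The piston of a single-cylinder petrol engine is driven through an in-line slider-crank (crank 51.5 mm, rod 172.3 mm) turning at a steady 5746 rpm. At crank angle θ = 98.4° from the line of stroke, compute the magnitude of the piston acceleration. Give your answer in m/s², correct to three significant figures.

8300

ω = 2π·5746/60 = 601.7 rad/s
x(θ) = r cosθ + √(L² − r² sin²θ); with ω constant, a = ω²·d²x/dθ².
d²x/dθ² = −r cosθ − r²(cos2θ)/√u − r⁴ sin²2θ/(4u^{3/2}),  u = L² − r² sin²θ = 0.0270916 m².
Substituting r = 0.0515 m, L = 0.1723 m, θ = 98.4°: d²x/dθ² = +0.022916 m.
a = ω²·d²x/dθ² = (601.7)²·(+0.022916) = +8297.2 m/s²;  |a| = 8297.2 m/s².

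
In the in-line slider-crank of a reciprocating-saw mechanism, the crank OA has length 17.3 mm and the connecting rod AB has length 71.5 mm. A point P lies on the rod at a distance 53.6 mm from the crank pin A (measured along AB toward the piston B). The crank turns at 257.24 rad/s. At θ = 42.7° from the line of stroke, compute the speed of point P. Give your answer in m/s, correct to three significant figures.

ω = 257.2 rad/s.  Crank-pin speed |V_A| = rω = 4.4503 m/s, perpendicular to OA.
Rod angle: sinφ = −(r/L) sinθ ⇒ φ = -9.444°; ω_rod = −rω cosθ/√(L²−r²sin²θ) = -46.371 rad/s.
V_P = V_A + ω_rod × AP, with AP = 0.0536 m along the rod.
Components: V_Px = −rω sinθ − a·ω_rod·sinφ = -3.4258 m/s;  V_Py = rω cosθ + a·ω_rod·cosφ = +0.81878 m/s.
|V_P| = √(V_Px² + V_Py²) = 3.5223 m/s.

3.52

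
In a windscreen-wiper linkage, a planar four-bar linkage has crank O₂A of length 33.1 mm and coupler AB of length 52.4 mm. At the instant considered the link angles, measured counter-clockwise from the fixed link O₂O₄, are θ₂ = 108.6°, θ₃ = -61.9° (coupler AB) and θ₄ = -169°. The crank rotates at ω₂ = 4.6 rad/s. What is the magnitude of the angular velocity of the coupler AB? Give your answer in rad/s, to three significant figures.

3.01

ω₂ = 4.6 rad/s
Differentiating the loop-closure r₂e^{iθ₂}+r₃e^{iθ₃}=r₁+r₄e^{iθ₄} gives r₂ω₂e^{iθ₂}+r₃ω₃e^{iθ₃}=r₄ω₄e^{iθ₄}.
Eliminating the other unknown: ω₃ = r₂ω₂ sin(θ₄−θ₂) / [r₃ sin(θ₃−θ₄)].
Numerator sine = +0.99122; denominator sine = +0.95579.
Result = 0.0331·4.6·(+0.99122) / (0.0524·(+0.95579)) = +3.0134 rad/s; magnitude 3.0134 rad/s.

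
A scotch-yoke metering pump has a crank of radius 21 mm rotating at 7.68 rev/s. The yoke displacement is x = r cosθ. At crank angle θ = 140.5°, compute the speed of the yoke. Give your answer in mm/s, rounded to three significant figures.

645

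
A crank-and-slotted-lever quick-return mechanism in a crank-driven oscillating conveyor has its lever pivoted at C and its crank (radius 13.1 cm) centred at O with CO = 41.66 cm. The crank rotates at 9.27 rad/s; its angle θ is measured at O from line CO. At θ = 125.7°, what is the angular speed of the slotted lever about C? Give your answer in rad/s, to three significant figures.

ω = 9.27 rad/s
Crank pin A relative to C: A = (d + r cosθ, r sinθ); lever angle φ = atan2(r sinθ, d + r cosθ).
Differentiating tanφ: φ̇ = rω(d cosθ + r)/(d² + r² + 2dr cosθ).
d² + r² + 2dr cosθ = |CA|² = 0.127024 m²;  d cosθ + r = -0.1121 m.
|ω_lever| = |0.131·9.27·-0.1121| / 0.127024 = 1.0717 rad/s.

1.07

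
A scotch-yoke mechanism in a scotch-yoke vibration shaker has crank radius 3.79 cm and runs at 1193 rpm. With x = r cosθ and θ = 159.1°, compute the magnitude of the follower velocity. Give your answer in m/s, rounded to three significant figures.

ω = 124.9 rad/s (from 1193 rpm).
x = r cosθ ⇒ ẋ = −rω sinθ.
|v| = rω|sinθ| = 0.0379·124.9·|sin 159.1°| = 1.6891 m/s.

1.69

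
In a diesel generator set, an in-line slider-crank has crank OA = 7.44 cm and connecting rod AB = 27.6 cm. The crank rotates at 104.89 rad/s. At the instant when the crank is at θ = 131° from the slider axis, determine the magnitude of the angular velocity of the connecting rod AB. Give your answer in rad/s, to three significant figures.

ω = 104.9 rad/s
The rod makes angle φ with the slider axis where L sinφ = r sinθ; differentiating, L cosφ·φ̇ = r ω cosθ.
L cosφ = √(L² − r² sin²θ) = 0.27023 m.
|ω_rod| = r ω |cosθ| / √(L² − r² sin²θ) = 0.0744·104.9·0.65606/0.27023 = 18.946 rad/s.

18.9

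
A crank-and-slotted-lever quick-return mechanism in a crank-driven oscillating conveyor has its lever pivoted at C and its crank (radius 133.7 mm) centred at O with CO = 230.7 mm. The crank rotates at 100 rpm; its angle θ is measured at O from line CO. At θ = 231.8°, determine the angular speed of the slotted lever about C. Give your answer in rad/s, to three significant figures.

ω = 10.47 rad/s (from 100 rpm).
Crank pin A relative to C: A = (d + r cosθ, r sinθ); lever angle φ = atan2(r sinθ, d + r cosθ).
Differentiating tanφ: φ̇ = rω(d cosθ + r)/(d² + r² + 2dr cosθ).
d² + r² + 2dr cosθ = |CA|² = 0.0329491 m²;  d cosθ + r = -0.0089668 m.
|ω_lever| = |0.1337·10.47·-0.0089668| / 0.0329491 = 0.38103 rad/s.

0.381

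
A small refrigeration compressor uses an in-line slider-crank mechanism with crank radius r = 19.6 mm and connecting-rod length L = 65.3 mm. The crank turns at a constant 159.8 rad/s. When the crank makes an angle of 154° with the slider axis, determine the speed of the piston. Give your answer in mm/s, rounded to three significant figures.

ω = 159.8 rad/s
For an in-line slider-crank, x = r cosθ + √(L² − r² sin²θ), so v = −rω sinθ·[1 + r cosθ/√(L² − r² sin²θ)].
With r = 0.0196 m, L = 0.0653 m, θ = 154°: √(L² − r² sin²θ) = 0.064732 m.
v = −0.0196·159.8·0.43837·[1 + 0.0196·-0.89879/0.064732] = -0.99936 m/s.
|v| = 0.99936 m/s = 999.36 mm/s.

999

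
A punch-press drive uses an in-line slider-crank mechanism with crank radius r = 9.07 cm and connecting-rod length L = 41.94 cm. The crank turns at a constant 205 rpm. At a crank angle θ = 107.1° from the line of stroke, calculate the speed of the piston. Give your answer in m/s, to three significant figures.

ω = 2π·205/60 = 21.47 rad/s
For an in-line slider-crank, x = r cosθ + √(L² − r² sin²θ), so v = −rω sinθ·[1 + r cosθ/√(L² − r² sin²θ)].
With r = 0.0907 m, L = 0.4194 m, θ = 107.1°: √(L² − r² sin²θ) = 0.41034 m.
v = −0.0907·21.47·0.95579·[1 + 0.0907·-0.29404/0.41034] = -1.7401 m/s.
|v| = 1.7401 m/s.

1.74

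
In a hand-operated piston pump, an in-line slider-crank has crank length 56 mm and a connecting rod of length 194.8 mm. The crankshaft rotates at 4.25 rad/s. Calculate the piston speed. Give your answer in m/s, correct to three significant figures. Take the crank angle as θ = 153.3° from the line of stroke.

0.0792

ω = 4.25 rad/s
For an in-line slider-crank, x = r cosθ + √(L² − r² sin²θ), so v = −rω sinθ·[1 + r cosθ/√(L² − r² sin²θ)].
With r = 0.056 m, L = 0.1948 m, θ = 153.3°: √(L² − r² sin²θ) = 0.19317 m.
v = −0.056·4.25·0.44932·[1 + 0.056·-0.89337/0.19317] = -0.079242 m/s.
|v| = 0.079242 m/s.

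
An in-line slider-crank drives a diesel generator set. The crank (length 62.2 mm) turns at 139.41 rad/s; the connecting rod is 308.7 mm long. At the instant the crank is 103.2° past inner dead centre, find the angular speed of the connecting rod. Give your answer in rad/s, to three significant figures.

6.54

ω = 139.4 rad/s
The rod makes angle φ with the slider axis where L sinφ = r sinθ; differentiating, L cosφ·φ̇ = r ω cosθ.
L cosφ = √(L² − r² sin²θ) = 0.3027 m.
|ω_rod| = r ω |cosθ| / √(L² − r² sin²θ) = 0.0622·139.4·0.22835/0.3027 = 6.5414 rad/s.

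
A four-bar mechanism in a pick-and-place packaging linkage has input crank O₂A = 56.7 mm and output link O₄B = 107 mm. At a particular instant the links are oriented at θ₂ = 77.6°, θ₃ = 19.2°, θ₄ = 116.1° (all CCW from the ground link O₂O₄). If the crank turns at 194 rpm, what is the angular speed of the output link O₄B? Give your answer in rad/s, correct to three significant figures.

ω₂ = 20.32 rad/s (from 194 rpm).
Differentiating the loop-closure r₂e^{iθ₂}+r₃e^{iθ₃}=r₁+r₄e^{iθ₄} gives r₂ω₂e^{iθ₂}+r₃ω₃e^{iθ₃}=r₄ω₄e^{iθ₄}.
Eliminating the other unknown: ω₄ = r₂ω₂ sin(θ₂−θ₃) / [r₄ sin(θ₄−θ₃)].
Numerator sine = +0.85173; denominator sine = +0.99276.
Result = 0.0567·20.32·(+0.85173) / (0.107·(+0.99276)) = +9.2361 rad/s; magnitude 9.2361 rad/s.

9.24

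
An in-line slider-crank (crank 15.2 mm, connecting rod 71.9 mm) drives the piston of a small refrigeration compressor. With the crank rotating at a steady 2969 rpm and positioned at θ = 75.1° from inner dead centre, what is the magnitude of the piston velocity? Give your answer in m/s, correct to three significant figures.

4.82

ω = 2π·2969/60 = 310.9 rad/s
For an in-line slider-crank, x = r cosθ + √(L² − r² sin²θ), so v = −rω sinθ·[1 + r cosθ/√(L² − r² sin²θ)].
With r = 0.0152 m, L = 0.0719 m, θ = 75.1°: √(L² − r² sin²θ) = 0.070384 m.
v = −0.0152·310.9·0.96638·[1 + 0.0152·0.25713/0.070384] = -4.8206 m/s.
|v| = 4.8206 m/s.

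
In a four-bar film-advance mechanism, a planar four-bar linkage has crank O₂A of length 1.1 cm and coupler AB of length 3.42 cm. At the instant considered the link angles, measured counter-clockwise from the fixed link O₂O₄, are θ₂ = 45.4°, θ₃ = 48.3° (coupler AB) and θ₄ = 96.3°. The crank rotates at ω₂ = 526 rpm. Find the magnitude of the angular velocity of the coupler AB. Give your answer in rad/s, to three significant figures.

ω₂ = 55.08 rad/s (from 526 rpm).
Differentiating the loop-closure r₂e^{iθ₂}+r₃e^{iθ₃}=r₁+r₄e^{iθ₄} gives r₂ω₂e^{iθ₂}+r₃ω₃e^{iθ₃}=r₄ω₄e^{iθ₄}.
Eliminating the other unknown: ω₃ = r₂ω₂ sin(θ₄−θ₂) / [r₃ sin(θ₃−θ₄)].
Numerator sine = +0.77605; denominator sine = -0.74314.
Result = 0.011·55.08·(+0.77605) / (0.0342·(-0.74314)) = -18.501 rad/s; magnitude 18.501 rad/s.

18.5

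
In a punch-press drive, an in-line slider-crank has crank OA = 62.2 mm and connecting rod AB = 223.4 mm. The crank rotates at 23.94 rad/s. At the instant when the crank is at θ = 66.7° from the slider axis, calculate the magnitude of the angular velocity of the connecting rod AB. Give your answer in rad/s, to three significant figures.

ω = 23.94 rad/s
The rod makes angle φ with the slider axis where L sinφ = r sinθ; differentiating, L cosφ·φ̇ = r ω cosθ.
L cosφ = √(L² − r² sin²θ) = 0.21597 m.
|ω_rod| = r ω |cosθ| / √(L² − r² sin²θ) = 0.0622·23.94·0.39555/0.21597 = 2.7272 rad/s.

2.73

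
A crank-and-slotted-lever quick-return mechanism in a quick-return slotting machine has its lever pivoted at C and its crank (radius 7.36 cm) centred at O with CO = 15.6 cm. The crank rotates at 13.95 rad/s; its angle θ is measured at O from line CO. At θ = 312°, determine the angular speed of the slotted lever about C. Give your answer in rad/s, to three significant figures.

4.05

ω = 13.95 rad/s
Crank pin A relative to C: A = (d + r cosθ, r sinθ); lever angle φ = atan2(r sinθ, d + r cosθ).
Differentiating tanφ: φ̇ = rω(d cosθ + r)/(d² + r² + 2dr cosθ).
d² + r² + 2dr cosθ = |CA|² = 0.0451183 m²;  d cosθ + r = +0.17798 m.
|ω_lever| = |0.0736·13.95·+0.17798| / 0.0451183 = 4.0502 rad/s.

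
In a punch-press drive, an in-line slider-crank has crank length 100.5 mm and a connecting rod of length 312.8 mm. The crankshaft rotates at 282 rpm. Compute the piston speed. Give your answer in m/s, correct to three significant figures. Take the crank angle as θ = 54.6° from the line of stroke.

ω = 2π·282/60 = 29.53 rad/s
For an in-line slider-crank, x = r cosθ + √(L² − r² sin²θ), so v = −rω sinθ·[1 + r cosθ/√(L² − r² sin²θ)].
With r = 0.1005 m, L = 0.3128 m, θ = 54.6°: √(L² − r² sin²θ) = 0.30188 m.
v = −0.1005·29.53·0.81513·[1 + 0.1005·0.57928/0.30188] = -2.8857 m/s.
|v| = 2.8857 m/s.

2.89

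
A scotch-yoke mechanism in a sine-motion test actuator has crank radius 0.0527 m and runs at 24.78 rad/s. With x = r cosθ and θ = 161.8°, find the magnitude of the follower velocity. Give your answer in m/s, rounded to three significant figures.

0.408

ω = 24.78 rad/s
x = r cosθ ⇒ ẋ = −rω sinθ.
|v| = rω|sinθ| = 0.0527·24.78·|sin 161.8°| = 0.40788 m/s.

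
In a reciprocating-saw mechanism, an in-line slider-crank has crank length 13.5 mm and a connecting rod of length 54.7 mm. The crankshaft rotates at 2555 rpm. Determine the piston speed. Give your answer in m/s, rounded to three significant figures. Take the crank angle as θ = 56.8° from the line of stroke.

3.44

ω = 2π·2555/60 = 267.6 rad/s
For an in-line slider-crank, x = r cosθ + √(L² − r² sin²θ), so v = −rω sinθ·[1 + r cosθ/√(L² − r² sin²θ)].
With r = 0.0135 m, L = 0.0547 m, θ = 56.8°: √(L² − r² sin²θ) = 0.053521 m.
v = −0.0135·267.6·0.83676·[1 + 0.0135·0.54756/0.053521] = -3.4399 m/s.
|v| = 3.4399 m/s.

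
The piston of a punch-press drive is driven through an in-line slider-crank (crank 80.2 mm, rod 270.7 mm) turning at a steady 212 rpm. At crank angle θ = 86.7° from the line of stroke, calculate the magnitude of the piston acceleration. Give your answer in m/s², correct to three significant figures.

ω = 2π·212/60 = 22.2 rad/s
x(θ) = r cosθ + √(L² − r² sin²θ); with ω constant, a = ω²·d²x/dθ².
d²x/dθ² = −r cosθ − r²(cos2θ)/√u − r⁴ sin²2θ/(4u^{3/2}),  u = L² − r² sin²θ = 0.0668678 m².
Substituting r = 0.0802 m, L = 0.2707 m, θ = 86.7°: d²x/dθ² = +0.020084 m.
a = ω²·d²x/dθ² = (22.2)²·(+0.020084) = +9.8989 m/s²;  |a| = 9.8989 m/s².

9.90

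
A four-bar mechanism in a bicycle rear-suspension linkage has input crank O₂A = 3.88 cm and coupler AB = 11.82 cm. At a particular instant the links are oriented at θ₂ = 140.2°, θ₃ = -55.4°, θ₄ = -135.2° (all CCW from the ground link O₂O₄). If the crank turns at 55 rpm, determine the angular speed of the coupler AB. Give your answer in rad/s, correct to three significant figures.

ω₂ = 5.76 rad/s (from 55 rpm).
Differentiating the loop-closure r₂e^{iθ₂}+r₃e^{iθ₃}=r₁+r₄e^{iθ₄} gives r₂ω₂e^{iθ₂}+r₃ω₃e^{iθ₃}=r₄ω₄e^{iθ₄}.
Eliminating the other unknown: ω₃ = r₂ω₂ sin(θ₄−θ₂) / [r₃ sin(θ₃−θ₄)].
Numerator sine = +0.99556; denominator sine = +0.98420.
Result = 0.0388·5.76·(+0.99556) / (0.1182·(+0.98420)) = +1.9125 rad/s; magnitude 1.9125 rad/s.

1.91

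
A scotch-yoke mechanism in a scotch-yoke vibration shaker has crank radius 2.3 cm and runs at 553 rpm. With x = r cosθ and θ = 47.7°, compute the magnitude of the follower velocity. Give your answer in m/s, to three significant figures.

0.985

ω = 57.91 rad/s (from 553 rpm).
x = r cosθ ⇒ ẋ = −rω sinθ.
|v| = rω|sinθ| = 0.023·57.91·|sin 47.7°| = 0.98514 m/s.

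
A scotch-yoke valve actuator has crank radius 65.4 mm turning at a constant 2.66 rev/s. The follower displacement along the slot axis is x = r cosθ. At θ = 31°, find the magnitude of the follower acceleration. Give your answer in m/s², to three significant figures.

15.7

ω = 16.71 rad/s (from 2.66 rev/s).
x = r cosθ ⇒ ẍ = −rω² cosθ (ω constant).
|a| = rω²|cosθ| = 0.0654·(16.71)²·|cos 31°| = 15.659 m/s².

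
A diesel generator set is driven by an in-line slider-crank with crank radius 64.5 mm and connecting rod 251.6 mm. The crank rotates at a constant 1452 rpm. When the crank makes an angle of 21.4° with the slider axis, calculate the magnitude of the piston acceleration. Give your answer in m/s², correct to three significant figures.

1670

ω = 2π·1452/60 = 152.1 rad/s
x(θ) = r cosθ + √(L² − r² sin²θ); with ω constant, a = ω²·d²x/dθ².
d²x/dθ² = −r cosθ − r²(cos2θ)/√u − r⁴ sin²2θ/(4u^{3/2}),  u = L² − r² sin²θ = 0.0627487 m².
Substituting r = 0.0645 m, L = 0.2516 m, θ = 21.4°: d²x/dθ² = -0.072366 m.
a = ω²·d²x/dθ² = (152.1)²·(-0.072366) = -1673.1 m/s²;  |a| = 1673.1 m/s².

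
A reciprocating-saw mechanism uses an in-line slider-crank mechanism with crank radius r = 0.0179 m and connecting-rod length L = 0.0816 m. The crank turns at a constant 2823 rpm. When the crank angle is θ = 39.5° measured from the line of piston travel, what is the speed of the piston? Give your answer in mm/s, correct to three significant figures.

ω = 2π·2823/60 = 295.6 rad/s
For an in-line slider-crank, x = r cosθ + √(L² − r² sin²θ), so v = −rω sinθ·[1 + r cosθ/√(L² − r² sin²θ)].
With r = 0.0179 m, L = 0.0816 m, θ = 39.5°: √(L² − r² sin²θ) = 0.080802 m.
v = −0.0179·295.6·0.63608·[1 + 0.0179·0.77162/0.080802] = -3.9413 m/s.
|v| = 3.9413 m/s = 3941.3 mm/s.

3940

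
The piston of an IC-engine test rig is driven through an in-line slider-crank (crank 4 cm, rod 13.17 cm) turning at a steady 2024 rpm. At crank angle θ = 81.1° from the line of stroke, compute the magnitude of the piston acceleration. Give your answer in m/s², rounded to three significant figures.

265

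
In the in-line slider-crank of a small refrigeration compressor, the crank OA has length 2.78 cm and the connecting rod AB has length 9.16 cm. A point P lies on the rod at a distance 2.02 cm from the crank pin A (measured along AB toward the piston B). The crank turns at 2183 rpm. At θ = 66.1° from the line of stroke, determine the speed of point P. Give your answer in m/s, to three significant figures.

ω = 228.6 rad/s.  Crank-pin speed |V_A| = rω = 6.3552 m/s, perpendicular to OA.
Rod angle: sinφ = −(r/L) sinθ ⇒ φ = -16.109°; ω_rod = −rω cosθ/√(L²−r²sin²θ) = -29.257 rad/s.
V_P = V_A + ω_rod × AP, with AP = 0.0202 m along the rod.
Components: V_Px = −rω sinθ − a·ω_rod·sinφ = -5.9742 m/s;  V_Py = rω cosθ + a·ω_rod·cosφ = +2.007 m/s.
|V_P| = √(V_Px² + V_Py²) = 6.3023 m/s.

6.30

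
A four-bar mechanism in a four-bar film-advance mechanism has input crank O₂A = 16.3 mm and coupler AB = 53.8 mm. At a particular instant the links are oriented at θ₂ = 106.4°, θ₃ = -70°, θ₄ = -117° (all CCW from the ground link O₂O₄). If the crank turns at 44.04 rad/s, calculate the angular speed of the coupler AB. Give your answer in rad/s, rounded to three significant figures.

12.5

ω₂ = 44.04 rad/s
Differentiating the loop-closure r₂e^{iθ₂}+r₃e^{iθ₃}=r₁+r₄e^{iθ₄} gives r₂ω₂e^{iθ₂}+r₃ω₃e^{iθ₃}=r₄ω₄e^{iθ₄}.
Eliminating the other unknown: ω₃ = r₂ω₂ sin(θ₄−θ₂) / [r₃ sin(θ₃−θ₄)].
Numerator sine = +0.68709; denominator sine = +0.73135.
Result = 0.0163·44.04·(+0.68709) / (0.0538·(+0.73135)) = +12.535 rad/s; magnitude 12.535 rad/s.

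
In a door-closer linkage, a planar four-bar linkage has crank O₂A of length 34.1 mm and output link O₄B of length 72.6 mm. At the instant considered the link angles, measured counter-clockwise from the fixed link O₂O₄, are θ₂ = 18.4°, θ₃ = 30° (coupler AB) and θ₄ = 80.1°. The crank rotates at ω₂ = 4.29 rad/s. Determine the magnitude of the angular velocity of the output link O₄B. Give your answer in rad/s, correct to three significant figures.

0.528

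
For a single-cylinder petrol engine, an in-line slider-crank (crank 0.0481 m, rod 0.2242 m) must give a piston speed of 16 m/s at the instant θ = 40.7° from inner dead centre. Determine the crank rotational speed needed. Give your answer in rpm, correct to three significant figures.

For an in-line slider-crank, |v_piston| = rω|sinθ|·[1 + r cosθ/√(L² − r² sin²θ)].
With r = 0.0481 m, L = 0.2242 m, θ = 40.7°: the bracketed kinematic factor |dx/dθ| = 0.036518 m.
ω = v/|dx/dθ| = 16/0.036518 = 438.14 rad/s.
N = 60ω/(2π) = 4183.9 rpm.

4180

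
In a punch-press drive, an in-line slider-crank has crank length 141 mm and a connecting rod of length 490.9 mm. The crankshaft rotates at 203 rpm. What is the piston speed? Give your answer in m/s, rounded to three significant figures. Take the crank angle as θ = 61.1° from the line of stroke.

3.00

ω = 2π·203/60 = 21.26 rad/s
For an in-line slider-crank, x = r cosθ + √(L² − r² sin²θ), so v = −rω sinθ·[1 + r cosθ/√(L² − r² sin²θ)].
With r = 0.141 m, L = 0.4909 m, θ = 61.1°: √(L² − r² sin²θ) = 0.47513 m.
v = −0.141·21.26·0.87546·[1 + 0.141·0.48328/0.47513] = -3.0005 m/s.
|v| = 3.0005 m/s.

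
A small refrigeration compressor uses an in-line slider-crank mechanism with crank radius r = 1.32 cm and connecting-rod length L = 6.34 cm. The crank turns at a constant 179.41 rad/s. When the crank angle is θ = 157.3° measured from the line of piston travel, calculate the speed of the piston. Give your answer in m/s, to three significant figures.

ω = 179.4 rad/s
For an in-line slider-crank, x = r cosθ + √(L² − r² sin²θ), so v = −rω sinθ·[1 + r cosθ/√(L² − r² sin²θ)].
With r = 0.0132 m, L = 0.0634 m, θ = 157.3°: √(L² − r² sin²θ) = 0.063195 m.
v = −0.0132·179.4·0.38591·[1 + 0.0132·-0.92254/0.063195] = -0.7378 m/s.
|v| = 0.7378 m/s.

0.738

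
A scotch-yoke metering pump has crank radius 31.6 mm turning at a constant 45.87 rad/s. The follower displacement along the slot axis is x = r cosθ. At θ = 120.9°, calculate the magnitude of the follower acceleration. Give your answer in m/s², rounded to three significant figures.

ω = 45.87 rad/s
x = r cosθ ⇒ ẍ = −rω² cosθ (ω constant).
|a| = rω²|cosθ| = 0.0316·(45.87)²·|cos 120.9°| = 34.144 m/s².

34.1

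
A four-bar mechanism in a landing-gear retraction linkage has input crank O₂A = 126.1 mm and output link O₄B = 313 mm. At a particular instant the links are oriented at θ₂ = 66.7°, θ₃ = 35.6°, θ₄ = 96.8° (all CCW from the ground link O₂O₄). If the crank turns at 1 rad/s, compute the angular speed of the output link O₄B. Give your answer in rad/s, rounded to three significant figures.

0.237

ω₂ = 1 rad/s
Differentiating the loop-closure r₂e^{iθ₂}+r₃e^{iθ₃}=r₁+r₄e^{iθ₄} gives r₂ω₂e^{iθ₂}+r₃ω₃e^{iθ₃}=r₄ω₄e^{iθ₄}.
Eliminating the other unknown: ω₄ = r₂ω₂ sin(θ₂−θ₃) / [r₄ sin(θ₄−θ₃)].
Numerator sine = +0.51653; denominator sine = +0.87631.
Result = 0.1261·1·(+0.51653) / (0.313·(+0.87631)) = +0.23747 rad/s; magnitude 0.23747 rad/s.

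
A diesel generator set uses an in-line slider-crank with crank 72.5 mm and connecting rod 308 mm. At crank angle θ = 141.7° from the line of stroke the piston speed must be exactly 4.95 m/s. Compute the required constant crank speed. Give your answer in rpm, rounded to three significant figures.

For an in-line slider-crank, |v_piston| = rω|sinθ|·[1 + r cosθ/√(L² − r² sin²θ)].
With r = 0.0725 m, L = 0.308 m, θ = 141.7°: the bracketed kinematic factor |dx/dθ| = 0.036544 m.
ω = v/|dx/dθ| = 4.95/0.036544 = 135.45 rad/s.
N = 60ω/(2π) = 1293.5 rpm.

1290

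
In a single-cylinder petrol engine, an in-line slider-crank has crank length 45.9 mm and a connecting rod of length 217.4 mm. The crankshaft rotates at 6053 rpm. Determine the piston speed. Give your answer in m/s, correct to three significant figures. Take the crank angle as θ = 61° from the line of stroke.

ω = 2π·6053/60 = 633.9 rad/s
For an in-line slider-crank, x = r cosθ + √(L² − r² sin²θ), so v = −rω sinθ·[1 + r cosθ/√(L² − r² sin²θ)].
With r = 0.0459 m, L = 0.2174 m, θ = 61°: √(L² − r² sin²θ) = 0.21366 m.
v = −0.0459·633.9·0.87462·[1 + 0.0459·0.48481/0.21366] = -28.097 m/s.
|v| = 28.097 m/s.

28.1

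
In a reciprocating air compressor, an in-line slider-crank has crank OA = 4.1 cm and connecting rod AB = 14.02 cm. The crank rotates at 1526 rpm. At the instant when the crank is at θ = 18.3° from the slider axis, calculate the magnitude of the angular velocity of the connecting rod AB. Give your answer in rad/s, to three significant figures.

ω = 159.8 rad/s (converted from 1526 rpm).
The rod makes angle φ with the slider axis where L sinφ = r sinθ; differentiating, L cosφ·φ̇ = r ω cosθ.
L cosφ = √(L² − r² sin²θ) = 0.13961 m.
|ω_rod| = r ω |cosθ| / √(L² − r² sin²θ) = 0.041·159.8·0.94943/0.13961 = 44.557 rad/s.

44.6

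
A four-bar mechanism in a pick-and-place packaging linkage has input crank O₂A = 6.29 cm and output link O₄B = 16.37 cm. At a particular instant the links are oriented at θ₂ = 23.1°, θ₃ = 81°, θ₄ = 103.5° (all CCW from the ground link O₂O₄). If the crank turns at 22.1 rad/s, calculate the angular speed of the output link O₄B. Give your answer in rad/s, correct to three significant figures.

18.8

ω₂ = 22.1 rad/s
Differentiating the loop-closure r₂e^{iθ₂}+r₃e^{iθ₃}=r₁+r₄e^{iθ₄} gives r₂ω₂e^{iθ₂}+r₃ω₃e^{iθ₃}=r₄ω₄e^{iθ₄}.
Eliminating the other unknown: ω₄ = r₂ω₂ sin(θ₂−θ₃) / [r₄ sin(θ₄−θ₃)].
Numerator sine = -0.84712; denominator sine = +0.38268.
Result = 0.0629·22.1·(-0.84712) / (0.1637·(+0.38268)) = -18.798 rad/s; magnitude 18.798 rad/s.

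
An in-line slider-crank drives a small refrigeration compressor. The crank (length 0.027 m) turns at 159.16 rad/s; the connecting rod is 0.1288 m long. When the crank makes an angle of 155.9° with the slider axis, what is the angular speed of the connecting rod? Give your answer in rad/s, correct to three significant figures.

30.6

ω = 159.2 rad/s
The rod makes angle φ with the slider axis where L sinφ = r sinθ; differentiating, L cosφ·φ̇ = r ω cosθ.
L cosφ = √(L² − r² sin²θ) = 0.12833 m.
|ω_rod| = r ω |cosθ| / √(L² − r² sin²θ) = 0.027·159.2·0.91283/0.12833 = 30.568 rad/s.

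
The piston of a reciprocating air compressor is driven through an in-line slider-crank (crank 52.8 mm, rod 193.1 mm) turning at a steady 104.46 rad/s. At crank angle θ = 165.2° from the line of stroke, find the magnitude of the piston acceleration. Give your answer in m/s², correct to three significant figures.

ω = 104.5 rad/s
x(θ) = r cosθ + √(L² − r² sin²θ); with ω constant, a = ω²·d²x/dθ².
d²x/dθ² = −r cosθ − r²(cos2θ)/√u − r⁴ sin²2θ/(4u^{3/2}),  u = L² − r² sin²θ = 0.0371057 m².
Substituting r = 0.0528 m, L = 0.1931 m, θ = 165.2°: d²x/dθ² = +0.038398 m.
a = ω²·d²x/dθ² = (104.5)²·(+0.038398) = +419 m/s²;  |a| = 419 m/s².

419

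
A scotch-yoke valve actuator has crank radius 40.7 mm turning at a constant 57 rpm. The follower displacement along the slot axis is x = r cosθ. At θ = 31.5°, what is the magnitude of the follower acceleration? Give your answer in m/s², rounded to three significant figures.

ω = 5.969 rad/s (from 57 rpm).
x = r cosθ ⇒ ẍ = −rω² cosθ (ω constant).
|a| = rω²|cosθ| = 0.0407·(5.969)²·|cos 31.5°| = 1.2364 m/s².

1.24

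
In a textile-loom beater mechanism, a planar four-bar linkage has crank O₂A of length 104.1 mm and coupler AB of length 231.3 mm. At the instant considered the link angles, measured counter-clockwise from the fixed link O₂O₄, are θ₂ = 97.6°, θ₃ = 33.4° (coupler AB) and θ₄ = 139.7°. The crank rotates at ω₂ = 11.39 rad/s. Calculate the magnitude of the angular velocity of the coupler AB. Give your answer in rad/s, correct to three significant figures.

3.58

ω₂ = 11.39 rad/s
Differentiating the loop-closure r₂e^{iθ₂}+r₃e^{iθ₃}=r₁+r₄e^{iθ₄} gives r₂ω₂e^{iθ₂}+r₃ω₃e^{iθ₃}=r₄ω₄e^{iθ₄}.
Eliminating the other unknown: ω₃ = r₂ω₂ sin(θ₄−θ₂) / [r₃ sin(θ₃−θ₄)].
Numerator sine = +0.67043; denominator sine = -0.95981.
Result = 0.1041·11.39·(+0.67043) / (0.2313·(-0.95981)) = -3.5807 rad/s; magnitude 3.5807 rad/s.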